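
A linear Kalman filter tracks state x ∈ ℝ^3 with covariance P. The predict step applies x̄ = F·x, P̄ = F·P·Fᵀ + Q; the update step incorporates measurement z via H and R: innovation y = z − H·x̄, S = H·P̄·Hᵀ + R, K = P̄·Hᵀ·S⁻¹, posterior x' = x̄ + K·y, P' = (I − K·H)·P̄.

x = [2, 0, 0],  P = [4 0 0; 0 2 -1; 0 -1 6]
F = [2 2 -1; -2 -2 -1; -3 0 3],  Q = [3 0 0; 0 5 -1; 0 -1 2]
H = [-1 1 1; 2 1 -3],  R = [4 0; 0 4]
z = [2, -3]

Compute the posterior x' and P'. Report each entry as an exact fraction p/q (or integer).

x̄ = F·x = [4, -4, -6]
P̄ = F·P·Fᵀ + Q = [37 -18 -48; -18 31 11; -48 11 92]
y = z − H·x̄ = [16, -25]
S = H·P̄·Hᵀ + R = [318 -599; -599 1449]
K = P̄·Hᵀ·S⁻¹ = [-2677/9271 173/9271; 64178/101981 23856/101981; 2560/101981 -24349/101981]
x' = x̄ + K·y = [-10073/9271, 22524/101981, 37799/101981]
P' = (I − K·H)·P̄ = [32696/9271 316/9271 21672/9271; 316/9271 217259/101981 42929/101981; 21672/9271 42929/101981 205703/101981]

x' = [-10073/9271, 22524/101981, 37799/101981]
P' = [32696/9271 316/9271 21672/9271; 316/9271 217259/101981 42929/101981; 21672/9271 42929/101981 205703/101981]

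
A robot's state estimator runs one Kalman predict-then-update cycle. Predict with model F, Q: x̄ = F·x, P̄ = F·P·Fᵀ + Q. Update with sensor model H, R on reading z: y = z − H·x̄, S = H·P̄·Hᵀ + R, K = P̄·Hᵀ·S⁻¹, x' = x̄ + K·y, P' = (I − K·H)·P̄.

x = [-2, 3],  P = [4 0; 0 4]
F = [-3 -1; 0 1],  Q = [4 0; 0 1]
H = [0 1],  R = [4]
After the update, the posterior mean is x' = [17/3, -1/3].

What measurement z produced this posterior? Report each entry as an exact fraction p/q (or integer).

z = [-3]

x̄ = F·x = [3, 3]
P̄ = F·P·Fᵀ + Q = [44 -4; -4 5]
S = H·P̄·Hᵀ + R = [9]
K = P̄·Hᵀ·S⁻¹ = [-4/9; 5/9]
x' − x̄ = [8/3, -10/3] = K·y
y = (KᵀK)⁻¹·Kᵀ·(x' − x̄) = [-6]
z = y + H·x̄ = [-6] + [3] = [-3]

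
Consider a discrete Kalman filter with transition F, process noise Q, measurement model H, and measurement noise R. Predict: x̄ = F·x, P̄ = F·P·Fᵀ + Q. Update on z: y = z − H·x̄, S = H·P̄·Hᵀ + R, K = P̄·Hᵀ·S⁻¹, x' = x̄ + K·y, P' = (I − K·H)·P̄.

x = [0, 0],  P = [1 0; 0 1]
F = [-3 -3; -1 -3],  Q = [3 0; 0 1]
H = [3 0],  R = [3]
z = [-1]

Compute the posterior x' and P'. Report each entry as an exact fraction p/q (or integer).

x' = [-21/64, -3/16]
P' = [21/64 3/16; 3/16 17/4]

x̄ = F·x = [0, 0]
P̄ = F·P·Fᵀ + Q = [21 12; 12 11]
y = z − H·x̄ = [-1]
S = H·P̄·Hᵀ + R = [192]
K = P̄·Hᵀ·S⁻¹ = [21/64; 3/16]
x' = x̄ + K·y = [-21/64, -3/16]
P' = (I − K·H)·P̄ = [21/64 3/16; 3/16 17/4]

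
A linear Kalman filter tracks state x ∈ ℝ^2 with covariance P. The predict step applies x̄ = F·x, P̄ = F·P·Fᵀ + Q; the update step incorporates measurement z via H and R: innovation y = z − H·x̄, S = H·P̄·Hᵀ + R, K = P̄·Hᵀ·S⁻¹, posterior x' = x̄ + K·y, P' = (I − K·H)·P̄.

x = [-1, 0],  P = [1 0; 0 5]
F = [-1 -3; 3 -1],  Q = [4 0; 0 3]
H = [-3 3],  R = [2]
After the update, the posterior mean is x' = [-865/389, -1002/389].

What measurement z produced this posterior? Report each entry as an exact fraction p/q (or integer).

z = [-1]

x̄ = F·x = [1, -3]
P̄ = F·P·Fᵀ + Q = [50 12; 12 17]
S = H·P̄·Hᵀ + R = [389]
K = P̄·Hᵀ·S⁻¹ = [-114/389; 15/389]
x' − x̄ = [-1254/389, 165/389] = K·y
y = (KᵀK)⁻¹·Kᵀ·(x' − x̄) = [11]
z = y + H·x̄ = [11] + [-12] = [-1]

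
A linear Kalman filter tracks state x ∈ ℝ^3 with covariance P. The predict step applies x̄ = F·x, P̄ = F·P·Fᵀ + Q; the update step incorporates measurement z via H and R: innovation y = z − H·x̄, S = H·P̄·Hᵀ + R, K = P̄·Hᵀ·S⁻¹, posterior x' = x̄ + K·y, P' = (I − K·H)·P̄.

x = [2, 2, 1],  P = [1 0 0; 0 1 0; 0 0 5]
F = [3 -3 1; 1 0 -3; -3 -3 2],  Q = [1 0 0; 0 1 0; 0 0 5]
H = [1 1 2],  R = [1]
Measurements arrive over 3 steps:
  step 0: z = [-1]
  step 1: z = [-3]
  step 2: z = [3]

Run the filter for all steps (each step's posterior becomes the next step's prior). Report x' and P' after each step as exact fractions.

step 0: x' = [23/4, -717/128, -83/128], P' = [16 -17/4 -23/4; -17/4 5055/128 -2271/128; -23/4 -2271/128 1535/128]
step 1: x' = [9626627/494791, 6873641/494791, -289991/15961], P' = [101373099/494791 56230775/494791 -2539257/15961; 56230775/494791 34366506/494791 -1462464/15961; -2539257/15961 -1462464/15961 2004088/15961]
step 2: x' = [-9654849055/859468883, -24487048342/7735219947, 67242884920/7735219947], P' = [93836685412/859468883 51919898196/859468883 -72898917530/859468883; 51919898196/859468883 308667222872/7735219947 -389440606745/7735219947; -72898917530/859468883 -389440606745/7735219947 525525656027/7735219947]

step 0: x̄ = F·x = [1, -1, -10]
step 0: P̄ = F·P·Fᵀ + Q = [24 -12 10; -12 47 -33; 10 -33 43]
step 0: y = z − H·x̄ = [19]
step 0: S = H·P̄·Hᵀ + R = [128]
step 0: K = P̄·Hᵀ·S⁻¹ = [1/4; -31/128; 63/128]
step 0: x' = x̄ + K·y = [23/4, -717/128, -83/128]
step 0: P' = (I − K·H)·P̄ = [16 -17/4 -23/4; -17/4 5055/128 -2271/128; -23/4 -2271/128 1535/128]
step 1: x̄ = F·x = [1069/32, 985/128, -223/128]
step 1: P̄ = F·P·Fᵀ + Q = [5287/8 -2845/32 12091/32; -2845/32 20407/128 -42257/128; 12091/32 -42257/128 96999/128]
step 1: y = z − H·x̄ = [-5199/128]
step 1: S = H·P̄·Hᵀ + R = [494791/128]
step 1: K = P̄·Hᵀ·S⁻¹ = [169940/494791; -75487/494791; 6455/15961]
step 1: x' = x̄ + K·y = [9626627/494791, 6873641/494791, -289991/15961]
step 1: P' = (I − K·H)·P̄ = [101373099/494791 56230775/494791 -2539257/15961; 56230775/494791 34366506/494791 -1462464/15961; -2539257/15961 -1462464/15961 2004088/15961]
step 2: x̄ = F·x = [-2143/1451, 3326890/44981, -67480246/494791]
step 2: P̄ = F·P·Fᵀ + Q = [210676/1451 500748/1451 -900086/1451; 500748/1451 103028204/44981 -192680553/44981; -900086/1451 -192680553/44981 3973431474/494791]
step 2: y = z − H·x̄ = [100579838/494791]
step 2: S = H·P̄·Hᵀ + R = [7735219947/494791]
step 2: K = P̄·Hᵀ·S⁻¹ = [-41251452/859468883; -2934906854/7735219947; 5520447539/7735219947]
step 2: x' = x̄ + K·y = [-9654849055/859468883, -24487048342/7735219947, 67242884920/7735219947]
step 2: P' = (I − K·H)·P̄ = [93836685412/859468883 51919898196/859468883 -72898917530/859468883; 51919898196/859468883 308667222872/7735219947 -389440606745/7735219947; -72898917530/859468883 -389440606745/7735219947 525525656027/7735219947]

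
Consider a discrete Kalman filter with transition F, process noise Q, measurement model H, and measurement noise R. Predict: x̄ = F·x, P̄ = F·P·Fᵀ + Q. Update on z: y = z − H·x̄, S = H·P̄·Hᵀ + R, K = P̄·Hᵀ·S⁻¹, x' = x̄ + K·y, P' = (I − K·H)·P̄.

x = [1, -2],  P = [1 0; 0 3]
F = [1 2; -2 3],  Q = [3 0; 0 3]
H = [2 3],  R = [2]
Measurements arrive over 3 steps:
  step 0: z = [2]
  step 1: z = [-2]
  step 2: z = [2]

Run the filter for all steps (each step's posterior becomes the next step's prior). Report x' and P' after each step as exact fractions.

step 0: x̄ = F·x = [-3, -8]
step 0: P̄ = F·P·Fᵀ + Q = [16 16; 16 34]
step 0: y = z − H·x̄ = [32]
step 0: S = H·P̄·Hᵀ + R = [564]
step 0: K = P̄·Hᵀ·S⁻¹ = [20/141; 67/282]
step 0: x' = x̄ + K·y = [217/141, -56/141]
step 0: P' = (I − K·H)·P̄ = [656/141 -424/141; -424/141 305/141]
step 1: x̄ = F·x = [35/47, -602/141]
step 1: P̄ = F·P·Fᵀ + Q = [201/47 314/47; 314/47 10880/141]
step 1: y = z − H·x̄ = [438/47]
step 1: S = H·P̄·Hᵀ + R = [37306/47]
step 1: K = P̄·Hᵀ·S⁻¹ = [672/18653; 5754/18653]
step 1: x' = x̄ + K·y = [20153/18653, -78050/55959]
step 1: P' = (I − K·H)·P̄ = [60555/18653 -39922/18653; -39922/18653 91352/55959]
step 2: x̄ = F·x = [-95641/55959, -118356/18653]
step 2: P̄ = F·P·Fᵀ + Q = [235886/55959 101516/18653; 101516/18653 1051299/18653]
step 2: y = z − H·x̄ = [1368404/55959]
step 2: S = H·P̄·Hᵀ + R = [33095111/55959]
step 2: K = P̄·Hᵀ·S⁻¹ = [1385416/33095111; 10070787/33095111]
step 2: x' = x̄ + K·y = [-22685193/33095111, 36274600/33095111]
step 2: P' = (I − K·H)·P̄ = [105207310/33095111 -69214596/33095111; -69214596/33095111 52856922/33095111]

step 0: x' = [217/141, -56/141], P' = [656/141 -424/141; -424/141 305/141]
step 1: x' = [20153/18653, -78050/55959], P' = [60555/18653 -39922/18653; -39922/18653 91352/55959]
step 2: x' = [-22685193/33095111, 36274600/33095111], P' = [105207310/33095111 -69214596/33095111; -69214596/33095111 52856922/33095111]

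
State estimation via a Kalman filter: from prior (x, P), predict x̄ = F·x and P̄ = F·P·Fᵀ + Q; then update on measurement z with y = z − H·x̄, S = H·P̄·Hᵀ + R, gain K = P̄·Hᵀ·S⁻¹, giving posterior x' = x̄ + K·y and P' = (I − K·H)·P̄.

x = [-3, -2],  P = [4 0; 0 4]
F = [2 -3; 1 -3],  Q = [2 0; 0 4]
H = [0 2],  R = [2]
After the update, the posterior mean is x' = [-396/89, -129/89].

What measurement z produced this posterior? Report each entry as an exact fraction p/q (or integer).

z = [-3]

x̄ = F·x = [0, 3]
P̄ = F·P·Fᵀ + Q = [54 44; 44 44]
S = H·P̄·Hᵀ + R = [178]
K = P̄·Hᵀ·S⁻¹ = [44/89; 44/89]
x' − x̄ = [-396/89, -396/89] = K·y
y = (KᵀK)⁻¹·Kᵀ·(x' − x̄) = [-9]
z = y + H·x̄ = [-9] + [6] = [-3]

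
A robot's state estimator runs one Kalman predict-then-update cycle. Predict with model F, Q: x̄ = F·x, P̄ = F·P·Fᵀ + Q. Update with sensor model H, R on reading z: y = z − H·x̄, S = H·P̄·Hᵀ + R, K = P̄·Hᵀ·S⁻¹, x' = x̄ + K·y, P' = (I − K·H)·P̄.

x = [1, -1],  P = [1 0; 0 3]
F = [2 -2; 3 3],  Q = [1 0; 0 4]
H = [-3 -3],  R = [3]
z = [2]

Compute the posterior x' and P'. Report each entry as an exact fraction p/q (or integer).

x̄ = F·x = [4, 0]
P̄ = F·P·Fᵀ + Q = [17 -12; -12 40]
y = z − H·x̄ = [14]
S = H·P̄·Hᵀ + R = [300]
K = P̄·Hᵀ·S⁻¹ = [-1/20; -7/25]
x' = x̄ + K·y = [33/10, -98/25]
P' = (I − K·H)·P̄ = [65/4 -81/5; -81/5 412/25]

x' = [33/10, -98/25]
P' = [65/4 -81/5; -81/5 412/25]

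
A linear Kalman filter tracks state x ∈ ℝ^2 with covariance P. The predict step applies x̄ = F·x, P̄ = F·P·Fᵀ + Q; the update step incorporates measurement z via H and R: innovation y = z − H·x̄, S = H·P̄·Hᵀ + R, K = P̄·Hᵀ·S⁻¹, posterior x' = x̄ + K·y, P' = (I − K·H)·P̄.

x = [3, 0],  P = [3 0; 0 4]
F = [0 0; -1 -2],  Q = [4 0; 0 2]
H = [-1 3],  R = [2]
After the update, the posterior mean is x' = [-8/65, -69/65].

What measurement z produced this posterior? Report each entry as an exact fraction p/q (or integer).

z = [-3]

x̄ = F·x = [0, -3]
P̄ = F·P·Fᵀ + Q = [4 0; 0 21]
S = H·P̄·Hᵀ + R = [195]
K = P̄·Hᵀ·S⁻¹ = [-4/195; 21/65]
x' − x̄ = [-8/65, 126/65] = K·y
y = (KᵀK)⁻¹·Kᵀ·(x' − x̄) = [6]
z = y + H·x̄ = [6] + [-9] = [-3]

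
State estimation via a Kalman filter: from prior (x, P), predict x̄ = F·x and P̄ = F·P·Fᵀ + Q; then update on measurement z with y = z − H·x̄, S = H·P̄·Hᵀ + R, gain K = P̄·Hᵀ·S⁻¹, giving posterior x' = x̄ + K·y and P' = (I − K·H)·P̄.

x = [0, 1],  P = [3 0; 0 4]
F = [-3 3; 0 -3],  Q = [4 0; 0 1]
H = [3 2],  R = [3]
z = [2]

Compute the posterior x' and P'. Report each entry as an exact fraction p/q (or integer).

x̄ = F·x = [3, -3]
P̄ = F·P·Fᵀ + Q = [67 -36; -36 37]
y = z − H·x̄ = [-1]
S = H·P̄·Hᵀ + R = [322]
K = P̄·Hᵀ·S⁻¹ = [129/322; -17/161]
x' = x̄ + K·y = [837/322, -466/161]
P' = (I − K·H)·P̄ = [4933/322 -3603/161; -3603/161 5379/161]

x' = [837/322, -466/161]
P' = [4933/322 -3603/161; -3603/161 5379/161]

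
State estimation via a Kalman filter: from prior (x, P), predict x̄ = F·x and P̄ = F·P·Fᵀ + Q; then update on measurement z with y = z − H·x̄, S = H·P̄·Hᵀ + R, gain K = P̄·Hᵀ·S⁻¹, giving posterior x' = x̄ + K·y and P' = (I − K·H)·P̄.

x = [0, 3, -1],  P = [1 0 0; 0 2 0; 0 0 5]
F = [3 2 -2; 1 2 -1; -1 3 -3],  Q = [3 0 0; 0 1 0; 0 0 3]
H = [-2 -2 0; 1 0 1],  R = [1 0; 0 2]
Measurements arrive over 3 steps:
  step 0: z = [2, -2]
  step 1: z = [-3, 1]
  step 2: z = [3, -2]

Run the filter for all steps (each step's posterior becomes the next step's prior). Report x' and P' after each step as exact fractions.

step 0: x̄ = F·x = [8, 7, 12]
step 0: P̄ = F·P·Fᵀ + Q = [40 21 39; 21 15 26; 39 26 67]
step 0: y = z − H·x̄ = [32, -22]
step 0: S = H·P̄·Hᵀ + R = [389 -252; -252 187]
step 0: K = P̄·Hᵀ·S⁻¹ = [-2906/9239 -13/9239; -1620/9239 139/9239; 2402/9239 8474/9239]
step 0: x' = x̄ + K·y = [-18794/9239, 9775/9239, 1304/9239]
step 0: P' = (I − K·H)·P̄ = [16055/9239 -14602/9239 -16081/9239; -14602/9239 15412/9239 14880/9239; -16081/9239 14880/9239 33029/9239]
step 1: x̄ = F·x = [-39440/9239, -548/9239, 44207/9239]
step 1: P̄ = F·P·Fᵀ + Q = [264684/9239 50180/9239 74274/9239; 50180/9239 34205/9239 59144/9239; 74274/9239 59144/9239 203027/9239]
step 1: y = z − H·x̄ = [-107693/9239, 4472/9239]
step 1: S = H·P̄·Hᵀ + R = [1606235/9239 -896564/9239; -896564/9239 634737/9239]
step 1: K = P̄·Hᵀ·S⁻¹ = [-10370616/23347741 -2180458/23347741; -985886/23347741 2628740/23347741; 8577488/23347741 22315729/23347741]
step 1: x' = x̄ + K·y = [20159848/23347741, 11379390/23347741, 22534269/23347741]
step 1: P' = (I − K·H)·P̄ = [42016440/23347741 -36831132/23347741 -46377356/23347741; -36831132/23347741 37324075/23347741 42088612/23347741; -46377356/23347741 42088612/23347741 91008814/23347741]
step 2: x̄ = F·x = [38169786/23347741, 20384359/23347741, -53624485/23347741]
step 2: P̄ = F·P·Fᵀ + Q = [739368531/23347741 142069300/23347741 205708238/23347741; 142069300/23347741 82745031/23347741 132080524/23347741; 205708238/23347741 132080524/23347741 452183304/23347741]
step 2: y = z − H·x̄ = [187151513/23347741, -31240783/23347741]
step 2: S = H·P̄·Hᵀ + R = [4448356389/23347741 -2438453186/23347741; -2438453186/23347741 1649663793/23347741]
step 2: K = P̄·Hᵀ·S⁻¹ = [-25853751452/59630545541 -4053989251/59630545541; -3136689422/59630545541 5273215844/59630545541; 20976845080/59630545541 54787822014/59630545541]
step 2: x' = x̄ + K·y = [-104328454737/59630545541, 19862944541/59630545541, -42120711327/59630545541]
step 2: P' = (I − K·H)·P̄ = [100366485826/59630545541 -87439610100/59630545541 -108474464328/59630545541; -87439610100/59630545541 89007954811/59630545541 97986041788/59630545541; -108474464328/59630545541 97986041788/59630545541 218050108356/59630545541]

step 0: x' = [-18794/9239, 9775/9239, 1304/9239], P' = [16055/9239 -14602/9239 -16081/9239; -14602/9239 15412/9239 14880/9239; -16081/9239 14880/9239 33029/9239]
step 1: x' = [20159848/23347741, 11379390/23347741, 22534269/23347741], P' = [42016440/23347741 -36831132/23347741 -46377356/23347741; -36831132/23347741 37324075/23347741 42088612/23347741; -46377356/23347741 42088612/23347741 91008814/23347741]
step 2: x' = [-104328454737/59630545541, 19862944541/59630545541, -42120711327/59630545541], P' = [100366485826/59630545541 -87439610100/59630545541 -108474464328/59630545541; -87439610100/59630545541 89007954811/59630545541 97986041788/59630545541; -108474464328/59630545541 97986041788/59630545541 218050108356/59630545541]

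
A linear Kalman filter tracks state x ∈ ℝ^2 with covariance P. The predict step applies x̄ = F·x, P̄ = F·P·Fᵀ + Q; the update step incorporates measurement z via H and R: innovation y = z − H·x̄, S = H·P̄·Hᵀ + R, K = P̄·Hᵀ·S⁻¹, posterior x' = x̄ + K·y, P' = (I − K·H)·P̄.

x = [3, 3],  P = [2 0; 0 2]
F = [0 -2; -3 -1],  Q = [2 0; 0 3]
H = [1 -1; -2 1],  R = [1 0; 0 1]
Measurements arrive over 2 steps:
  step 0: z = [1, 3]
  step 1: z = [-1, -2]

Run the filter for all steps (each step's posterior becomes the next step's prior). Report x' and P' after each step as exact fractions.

step 0: x̄ = F·x = [-6, -12]
step 0: P̄ = F·P·Fᵀ + Q = [10 4; 4 23]
step 0: y = z − H·x̄ = [-5, 3]
step 0: S = H·P̄·Hᵀ + R = [26 -31; -31 48]
step 0: K = P̄·Hᵀ·S⁻¹ = [-208/287 -230/287; -447/287 -199/287]
step 0: x' = x̄ + K·y = [-196/41, -258/41]
step 0: P' = (I − K·H)·P̄ = [438/287 646/287; 646/287 1093/287]
step 1: x̄ = F·x = [516/41, 846/41]
step 1: P̄ = F·P·Fᵀ + Q = [4946/287 866/41; 866/41 1396/41]
step 1: y = z − H·x̄ = [289/41, 104/41]
step 1: S = H·P̄·Hᵀ + R = [2881/287 -1478/287; -1478/287 5595/287]
step 1: K = P̄·Hᵀ·S⁻¹ = [-41480/48553 -44194/48553; -84438/48553 -42716/48553]
step 1: x' = x̄ + K·y = [206572/48553, 298312/48553]
step 1: P' = (I − K·H)·P̄ = [85674/48553 127154/48553; 127154/48553 211592/48553]

step 0: x' = [-196/41, -258/41], P' = [438/287 646/287; 646/287 1093/287]
step 1: x' = [206572/48553, 298312/48553], P' = [85674/48553 127154/48553; 127154/48553 211592/48553]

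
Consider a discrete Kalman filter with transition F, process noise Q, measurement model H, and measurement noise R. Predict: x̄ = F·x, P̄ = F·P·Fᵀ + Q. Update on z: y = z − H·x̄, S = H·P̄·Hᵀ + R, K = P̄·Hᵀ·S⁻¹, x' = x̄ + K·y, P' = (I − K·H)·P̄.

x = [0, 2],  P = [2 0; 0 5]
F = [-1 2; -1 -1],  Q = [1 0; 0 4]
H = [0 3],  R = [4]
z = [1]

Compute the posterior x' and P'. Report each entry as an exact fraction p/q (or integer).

x' = [244/103, 25/103]
P' = [1793/103 -32/103; -32/103 44/103]

x̄ = F·x = [4, -2]
P̄ = F·P·Fᵀ + Q = [23 -8; -8 11]
y = z − H·x̄ = [7]
S = H·P̄·Hᵀ + R = [103]
K = P̄·Hᵀ·S⁻¹ = [-24/103; 33/103]
x' = x̄ + K·y = [244/103, 25/103]
P' = (I − K·H)·P̄ = [1793/103 -32/103; -32/103 44/103]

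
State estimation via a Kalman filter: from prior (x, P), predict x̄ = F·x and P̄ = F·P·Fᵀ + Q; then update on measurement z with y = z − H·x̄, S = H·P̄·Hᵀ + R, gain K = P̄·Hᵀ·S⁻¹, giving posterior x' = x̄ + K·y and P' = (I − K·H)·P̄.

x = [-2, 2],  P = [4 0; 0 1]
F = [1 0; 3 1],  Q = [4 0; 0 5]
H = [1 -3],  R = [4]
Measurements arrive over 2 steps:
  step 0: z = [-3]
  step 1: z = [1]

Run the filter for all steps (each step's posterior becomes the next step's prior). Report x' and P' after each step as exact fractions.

step 0: x̄ = F·x = [-2, -4]
step 0: P̄ = F·P·Fᵀ + Q = [8 12; 12 42]
step 0: y = z − H·x̄ = [-13]
step 0: S = H·P̄·Hᵀ + R = [318]
step 0: K = P̄·Hᵀ·S⁻¹ = [-14/159; -19/53]
step 0: x' = x̄ + K·y = [-136/159, 35/53]
step 0: P' = (I − K·H)·P̄ = [880/159 104/53; 104/53 60/53]
step 1: x̄ = F·x = [-136/159, -101/53]
step 1: P̄ = F·P·Fᵀ + Q = [1516/159 984/53; 984/53 3589/53]
step 1: y = z − H·x̄ = [-614/159]
step 1: S = H·P̄·Hᵀ + R = [81343/159]
step 1: K = P̄·Hᵀ·S⁻¹ = [-7340/81343; -29349/81343]
step 1: x' = x̄ + K·y = [-41232/81343, -41677/81343]
step 1: P' = (I − K·H)·P̄ = [436732/81343 155364/81343; 155364/81343 90920/81343]

step 0: x' = [-136/159, 35/53], P' = [880/159 104/53; 104/53 60/53]
step 1: x' = [-41232/81343, -41677/81343], P' = [436732/81343 155364/81343; 155364/81343 90920/81343]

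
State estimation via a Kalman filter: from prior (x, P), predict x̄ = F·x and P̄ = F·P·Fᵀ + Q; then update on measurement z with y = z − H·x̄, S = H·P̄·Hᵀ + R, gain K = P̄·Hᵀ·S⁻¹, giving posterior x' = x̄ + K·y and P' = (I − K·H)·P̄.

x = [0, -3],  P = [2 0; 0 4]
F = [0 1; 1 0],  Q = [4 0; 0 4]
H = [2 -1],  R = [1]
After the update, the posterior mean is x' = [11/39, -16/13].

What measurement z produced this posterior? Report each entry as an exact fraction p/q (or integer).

x̄ = F·x = [-3, 0]
P̄ = F·P·Fᵀ + Q = [8 0; 0 6]
S = H·P̄·Hᵀ + R = [39]
K = P̄·Hᵀ·S⁻¹ = [16/39; -2/13]
x' − x̄ = [128/39, -16/13] = K·y
y = (KᵀK)⁻¹·Kᵀ·(x' − x̄) = [8]
z = y + H·x̄ = [8] + [-6] = [2]

z = [2]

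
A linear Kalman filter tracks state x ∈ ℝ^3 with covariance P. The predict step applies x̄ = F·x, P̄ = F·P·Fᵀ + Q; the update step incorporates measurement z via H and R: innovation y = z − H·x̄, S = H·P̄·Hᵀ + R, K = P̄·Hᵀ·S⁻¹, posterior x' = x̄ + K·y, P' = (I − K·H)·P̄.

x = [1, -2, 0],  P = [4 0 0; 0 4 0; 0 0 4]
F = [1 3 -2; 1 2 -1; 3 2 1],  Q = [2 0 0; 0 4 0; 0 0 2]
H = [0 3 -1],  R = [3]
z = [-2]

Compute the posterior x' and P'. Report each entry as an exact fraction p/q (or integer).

x̄ = F·x = [-5, -3, -1]
P̄ = F·P·Fᵀ + Q = [58 36 28; 36 28 24; 28 24 58]
y = z − H·x̄ = [6]
S = H·P̄·Hᵀ + R = [169]
K = P̄·Hᵀ·S⁻¹ = [80/169; 60/169; 14/169]
x' = x̄ + K·y = [-365/169, -147/169, -85/169]
P' = (I − K·H)·P̄ = [3402/169 1284/169 3612/169; 1284/169 1132/169 3216/169; 3612/169 3216/169 9606/169]

x' = [-365/169, -147/169, -85/169]
P' = [3402/169 1284/169 3612/169; 1284/169 1132/169 3216/169; 3612/169 3216/169 9606/169]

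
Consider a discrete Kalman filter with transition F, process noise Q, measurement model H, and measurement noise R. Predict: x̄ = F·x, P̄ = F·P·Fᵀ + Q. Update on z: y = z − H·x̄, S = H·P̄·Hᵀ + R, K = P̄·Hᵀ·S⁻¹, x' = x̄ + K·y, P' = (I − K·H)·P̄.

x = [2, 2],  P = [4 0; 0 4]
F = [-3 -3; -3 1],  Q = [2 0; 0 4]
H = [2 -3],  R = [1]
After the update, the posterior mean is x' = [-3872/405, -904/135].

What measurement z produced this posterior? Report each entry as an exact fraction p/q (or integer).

z = [1]

x̄ = F·x = [-12, -4]
P̄ = F·P·Fᵀ + Q = [74 24; 24 44]
S = H·P̄·Hᵀ + R = [405]
K = P̄·Hᵀ·S⁻¹ = [76/405; -28/135]
x' − x̄ = [988/405, -364/135] = K·y
y = (KᵀK)⁻¹·Kᵀ·(x' − x̄) = [13]
z = y + H·x̄ = [13] + [-12] = [1]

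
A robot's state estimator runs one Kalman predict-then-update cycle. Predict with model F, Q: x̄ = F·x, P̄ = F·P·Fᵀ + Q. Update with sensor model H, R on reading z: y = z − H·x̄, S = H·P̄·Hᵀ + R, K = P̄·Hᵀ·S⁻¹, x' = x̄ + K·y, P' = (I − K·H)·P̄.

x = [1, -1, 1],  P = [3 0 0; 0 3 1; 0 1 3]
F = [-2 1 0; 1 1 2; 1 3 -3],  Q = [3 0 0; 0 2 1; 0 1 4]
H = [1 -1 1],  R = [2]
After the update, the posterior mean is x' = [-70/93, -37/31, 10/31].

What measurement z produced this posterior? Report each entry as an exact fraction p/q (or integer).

x̄ = F·x = [-3, 2, -5]
P̄ = F·P·Fᵀ + Q = [18 -1 0; -1 24 -2; 0 -2 43]
S = H·P̄·Hᵀ + R = [93]
K = P̄·Hᵀ·S⁻¹ = [19/93; -9/31; 15/31]
x' − x̄ = [209/93, -99/31, 165/31] = K·y
y = (KᵀK)⁻¹·Kᵀ·(x' − x̄) = [11]
z = y + H·x̄ = [11] + [-10] = [1]

z = [1]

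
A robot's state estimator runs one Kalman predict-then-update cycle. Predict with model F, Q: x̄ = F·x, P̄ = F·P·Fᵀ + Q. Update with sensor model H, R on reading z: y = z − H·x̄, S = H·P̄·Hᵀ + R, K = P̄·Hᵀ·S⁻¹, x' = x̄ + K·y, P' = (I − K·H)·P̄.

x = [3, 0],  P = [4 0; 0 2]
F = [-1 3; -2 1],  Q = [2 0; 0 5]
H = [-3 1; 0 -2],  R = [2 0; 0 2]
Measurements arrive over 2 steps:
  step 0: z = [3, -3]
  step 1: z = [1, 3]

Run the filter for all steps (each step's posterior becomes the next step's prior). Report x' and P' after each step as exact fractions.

step 0: x̄ = F·x = [-3, -6]
step 0: P̄ = F·P·Fᵀ + Q = [24 14; 14 23]
step 0: y = z − H·x̄ = [0, -15]
step 0: S = H·P̄·Hᵀ + R = [157 38; 38 94]
step 0: K = P̄·Hᵀ·S⁻¹ = [-2194/6657 -1096/6657; -19/6657 -3250/6657]
step 0: x' = x̄ + K·y = [-1177/2219, 2936/2219]
step 0: P' = (I − K·H)·P̄ = [1828/6657 1096/6657; 1096/6657 3250/6657]
step 1: x̄ = F·x = [9985/2219, 5290/2219]
step 1: P̄ = F·P·Fᵀ + Q = [37816/6657 5734/6657; 5734/6657 39463/6657]
step 1: y = z − H·x̄ = [26884/2219, 17237/2219]
step 1: S = H·P̄·Hᵀ + R = [358717/6657 -44522/6657; -44522/6657 171166/6657]
step 1: K = P̄·Hᵀ·S⁻¹ = [-1423130/4462817 -669176/4462817; 22261/4462817 -2052050/4462817]
step 1: x' = x̄ + K·y = [-2358173/4462817, -5031284/4462817]
step 1: P' = (I − K·H)·P̄ = [1171812/4462817 669176/4462817; 669176/4462817 2052050/4462817]

step 0: x' = [-1177/2219, 2936/2219], P' = [1828/6657 1096/6657; 1096/6657 3250/6657]
step 1: x' = [-2358173/4462817, -5031284/4462817], P' = [1171812/4462817 669176/4462817; 669176/4462817 2052050/4462817]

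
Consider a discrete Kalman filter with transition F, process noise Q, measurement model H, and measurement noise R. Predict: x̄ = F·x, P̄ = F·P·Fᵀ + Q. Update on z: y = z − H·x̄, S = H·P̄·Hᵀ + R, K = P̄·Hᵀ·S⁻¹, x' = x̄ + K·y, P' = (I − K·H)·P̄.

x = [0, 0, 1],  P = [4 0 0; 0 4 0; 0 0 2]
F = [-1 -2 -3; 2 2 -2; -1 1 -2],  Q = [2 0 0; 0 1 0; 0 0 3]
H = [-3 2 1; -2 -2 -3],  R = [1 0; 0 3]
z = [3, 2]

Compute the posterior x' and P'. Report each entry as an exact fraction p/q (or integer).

x' = [-419605/398999, -49474/398999, 37312/398999]
P' = [389656/398999 968540/398999 -849936/398999; 968540/398999 2678719/398999 -2378040/398999; -849936/398999 -2378040/398999 2211649/398999]

x̄ = F·x = [-3, -2, -2]
P̄ = F·P·Fᵀ + Q = [40 -12 8; -12 41 8; 8 8 19]
y = z − H·x̄ = [0, -14]
S = H·P̄·Hᵀ + R = [672 -13; -13 594]
K = P̄·Hᵀ·S⁻¹ = [-81824/398999 -55528/398999; 73778/398999 -53466/398999; 5377/398999 -59665/398999]
x' = x̄ + K·y = [-419605/398999, -49474/398999, 37312/398999]
P' = (I − K·H)·P̄ = [389656/398999 968540/398999 -849936/398999; 968540/398999 2678719/398999 -2378040/398999; -849936/398999 -2378040/398999 2211649/398999]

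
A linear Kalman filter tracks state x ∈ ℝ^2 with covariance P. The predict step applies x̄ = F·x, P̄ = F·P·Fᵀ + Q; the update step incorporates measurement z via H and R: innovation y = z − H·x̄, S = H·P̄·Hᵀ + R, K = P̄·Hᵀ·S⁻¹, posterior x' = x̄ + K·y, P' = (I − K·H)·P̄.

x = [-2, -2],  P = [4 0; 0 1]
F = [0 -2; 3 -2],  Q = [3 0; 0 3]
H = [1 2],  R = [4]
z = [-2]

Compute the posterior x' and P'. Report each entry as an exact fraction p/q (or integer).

x' = [766/199, -578/199]
P' = [1168/199 -554/199; -554/199 457/199]

x̄ = F·x = [4, -2]
P̄ = F·P·Fᵀ + Q = [7 4; 4 43]
y = z − H·x̄ = [-2]
S = H·P̄·Hᵀ + R = [199]
K = P̄·Hᵀ·S⁻¹ = [15/199; 90/199]
x' = x̄ + K·y = [766/199, -578/199]
P' = (I − K·H)·P̄ = [1168/199 -554/199; -554/199 457/199]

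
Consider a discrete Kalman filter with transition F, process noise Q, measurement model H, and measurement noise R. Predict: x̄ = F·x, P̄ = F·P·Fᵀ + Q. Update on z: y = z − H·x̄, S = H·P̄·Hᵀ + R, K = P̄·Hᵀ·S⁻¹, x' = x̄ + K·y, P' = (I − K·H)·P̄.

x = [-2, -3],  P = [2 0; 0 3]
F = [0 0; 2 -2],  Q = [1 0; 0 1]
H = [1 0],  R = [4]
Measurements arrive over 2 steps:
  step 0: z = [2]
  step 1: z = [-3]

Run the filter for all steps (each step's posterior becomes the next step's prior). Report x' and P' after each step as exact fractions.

step 0: x̄ = F·x = [0, 2]
step 0: P̄ = F·P·Fᵀ + Q = [1 0; 0 21]
step 0: y = z − H·x̄ = [2]
step 0: S = H·P̄·Hᵀ + R = [5]
step 0: K = P̄·Hᵀ·S⁻¹ = [1/5; 0]
step 0: x' = x̄ + K·y = [2/5, 2]
step 0: P' = (I − K·H)·P̄ = [4/5 0; 0 21]
step 1: x̄ = F·x = [0, -16/5]
step 1: P̄ = F·P·Fᵀ + Q = [1 0; 0 441/5]
step 1: y = z − H·x̄ = [-3]
step 1: S = H·P̄·Hᵀ + R = [5]
step 1: K = P̄·Hᵀ·S⁻¹ = [1/5; 0]
step 1: x' = x̄ + K·y = [-3/5, -16/5]
step 1: P' = (I − K·H)·P̄ = [4/5 0; 0 441/5]

step 0: x' = [2/5, 2], P' = [4/5 0; 0 21]
step 1: x' = [-3/5, -16/5], P' = [4/5 0; 0 441/5]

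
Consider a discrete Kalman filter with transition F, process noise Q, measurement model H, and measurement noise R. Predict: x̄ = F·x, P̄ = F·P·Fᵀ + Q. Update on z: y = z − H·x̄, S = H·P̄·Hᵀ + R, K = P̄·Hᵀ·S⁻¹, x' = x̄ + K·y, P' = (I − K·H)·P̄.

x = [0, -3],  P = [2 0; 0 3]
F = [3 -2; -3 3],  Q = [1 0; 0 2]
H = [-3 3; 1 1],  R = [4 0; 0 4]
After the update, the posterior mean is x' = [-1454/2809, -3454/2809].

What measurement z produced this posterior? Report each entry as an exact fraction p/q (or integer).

z = [-2, -2]

x̄ = F·x = [6, -9]
P̄ = F·P·Fᵀ + Q = [31 -36; -36 47]
S = H·P̄·Hᵀ + R = [1354 48; 48 10]
K = P̄·Hᵀ·S⁻¹ = [-885/5618 1439/5618; 981/5618 1471/5618]
x' − x̄ = [-18308/2809, 21827/2809] = K·y
y = (KᵀK)⁻¹·Kᵀ·(x' − x̄) = [43, 1]
z = y + H·x̄ = [43, 1] + [-45, -3] = [-2, -2]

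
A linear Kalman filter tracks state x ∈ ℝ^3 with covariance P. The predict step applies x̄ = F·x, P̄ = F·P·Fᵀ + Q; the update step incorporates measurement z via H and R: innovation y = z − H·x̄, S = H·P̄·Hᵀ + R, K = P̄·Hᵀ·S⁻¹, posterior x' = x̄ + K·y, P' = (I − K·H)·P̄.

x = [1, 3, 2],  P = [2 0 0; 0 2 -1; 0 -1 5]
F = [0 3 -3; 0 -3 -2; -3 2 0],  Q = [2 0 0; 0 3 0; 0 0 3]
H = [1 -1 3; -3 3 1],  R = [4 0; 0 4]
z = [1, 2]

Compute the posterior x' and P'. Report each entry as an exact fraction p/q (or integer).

x̄ = F·x = [3, -13, 3]
P̄ = F·P·Fᵀ + Q = [83 9 18; 9 29 -8; 18 -8 29]
y = z − H·x̄ = [-24, 47]
S = H·P̄·Hᵀ + R = [515 -403; -403 723]
K = P̄·Hᵀ·S⁻¹ = [2583/52484 -13369/52484; -1357/26242 1131/26242; 3872/13121 1269/13121]
x' = x̄ + K·y = [-532883/52484, -255421/26242, 6078/13121]
P' = (I − K·H)·P̄ = [324568/13121 320299/13121 -562/13121; 320299/13121 321249/13121 -588/13121; -562/13121 -588/13121 5154/13121]

x' = [-532883/52484, -255421/26242, 6078/13121]
P' = [324568/13121 320299/13121 -562/13121; 320299/13121 321249/13121 -588/13121; -562/13121 -588/13121 5154/13121]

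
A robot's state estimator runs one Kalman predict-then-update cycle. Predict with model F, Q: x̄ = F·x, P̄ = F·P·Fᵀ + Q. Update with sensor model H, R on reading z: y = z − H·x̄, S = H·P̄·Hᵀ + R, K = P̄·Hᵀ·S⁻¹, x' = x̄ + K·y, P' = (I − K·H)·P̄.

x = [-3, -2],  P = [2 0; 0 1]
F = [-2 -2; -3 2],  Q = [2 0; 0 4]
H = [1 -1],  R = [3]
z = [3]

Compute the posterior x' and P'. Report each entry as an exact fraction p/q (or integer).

x̄ = F·x = [10, 5]
P̄ = F·P·Fᵀ + Q = [14 8; 8 26]
y = z − H·x̄ = [-2]
S = H·P̄·Hᵀ + R = [27]
K = P̄·Hᵀ·S⁻¹ = [2/9; -2/3]
x' = x̄ + K·y = [86/9, 19/3]
P' = (I − K·H)·P̄ = [38/3 12; 12 14]

x' = [86/9, 19/3]
P' = [38/3 12; 12 14]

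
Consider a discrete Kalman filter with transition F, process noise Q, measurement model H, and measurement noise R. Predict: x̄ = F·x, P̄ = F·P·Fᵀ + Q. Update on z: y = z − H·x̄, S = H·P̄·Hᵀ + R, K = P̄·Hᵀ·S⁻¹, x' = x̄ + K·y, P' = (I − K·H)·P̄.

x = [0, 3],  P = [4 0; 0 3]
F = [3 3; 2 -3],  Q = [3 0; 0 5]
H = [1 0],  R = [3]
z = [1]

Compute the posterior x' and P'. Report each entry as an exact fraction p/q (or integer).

x̄ = F·x = [9, -9]
P̄ = F·P·Fᵀ + Q = [66 -3; -3 48]
y = z − H·x̄ = [-8]
S = H·P̄·Hᵀ + R = [69]
K = P̄·Hᵀ·S⁻¹ = [22/23; -1/23]
x' = x̄ + K·y = [31/23, -199/23]
P' = (I − K·H)·P̄ = [66/23 -3/23; -3/23 1101/23]

x' = [31/23, -199/23]
P' = [66/23 -3/23; -3/23 1101/23]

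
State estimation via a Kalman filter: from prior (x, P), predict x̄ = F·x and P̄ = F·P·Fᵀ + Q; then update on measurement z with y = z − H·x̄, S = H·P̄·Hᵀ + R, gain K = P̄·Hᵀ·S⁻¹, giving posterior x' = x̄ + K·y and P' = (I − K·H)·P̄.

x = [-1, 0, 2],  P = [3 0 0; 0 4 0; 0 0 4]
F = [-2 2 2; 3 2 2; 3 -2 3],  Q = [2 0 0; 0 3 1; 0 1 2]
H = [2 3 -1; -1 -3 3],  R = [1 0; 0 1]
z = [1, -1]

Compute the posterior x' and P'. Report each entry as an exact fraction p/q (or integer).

x̄ = F·x = [6, 1, 3]
P̄ = F·P·Fᵀ + Q = [46 14 -10; 14 62 36; -10 36 81]
y = z − H·x̄ = [-11, -1]
S = H·P̄·Hᵀ + R = [816 -657; -657 830]
K = P̄·Hᵀ·S⁻¹ = [13998/81877 -560/81877; 87296/245631 13958/81877; 101075/245631 40973/81877]
x' = x̄ + K·y = [337844/81877, -756499/245631, -497851/245631]
P' = (I − K·H)·P̄ = [1684550/81877 -1396886/81877 -835556/81877; -1396886/81877 3542842/245631 2159914/245631; -835556/81877 2159914/245631 1365331/245631]

x' = [337844/81877, -756499/245631, -497851/245631]
P' = [1684550/81877 -1396886/81877 -835556/81877; -1396886/81877 3542842/245631 2159914/245631; -835556/81877 2159914/245631 1365331/245631]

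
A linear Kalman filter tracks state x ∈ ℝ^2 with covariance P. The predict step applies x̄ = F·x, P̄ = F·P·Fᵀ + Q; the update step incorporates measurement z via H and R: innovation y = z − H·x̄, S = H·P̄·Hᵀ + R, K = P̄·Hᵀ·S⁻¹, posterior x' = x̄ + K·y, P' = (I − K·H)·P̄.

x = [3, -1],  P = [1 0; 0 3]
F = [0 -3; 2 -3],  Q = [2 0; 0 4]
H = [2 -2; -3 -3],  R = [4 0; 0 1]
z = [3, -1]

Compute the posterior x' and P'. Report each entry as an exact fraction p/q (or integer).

x̄ = F·x = [3, 9]
P̄ = F·P·Fᵀ + Q = [29 27; 27 35]
y = z − H·x̄ = [15, 35]
S = H·P̄·Hᵀ + R = [44 36; 36 1063]
K = P̄·Hᵀ·S⁻¹ = [2575/11369 -1884/11369; -2578/11369 -1902/11369]
x' = x̄ + K·y = [6792/11369, -2919/11369]
P' = (I − K·H)·P̄ = [2889/11369 -2261/11369; -2261/11369 2895/11369]

x' = [6792/11369, -2919/11369]
P' = [2889/11369 -2261/11369; -2261/11369 2895/11369]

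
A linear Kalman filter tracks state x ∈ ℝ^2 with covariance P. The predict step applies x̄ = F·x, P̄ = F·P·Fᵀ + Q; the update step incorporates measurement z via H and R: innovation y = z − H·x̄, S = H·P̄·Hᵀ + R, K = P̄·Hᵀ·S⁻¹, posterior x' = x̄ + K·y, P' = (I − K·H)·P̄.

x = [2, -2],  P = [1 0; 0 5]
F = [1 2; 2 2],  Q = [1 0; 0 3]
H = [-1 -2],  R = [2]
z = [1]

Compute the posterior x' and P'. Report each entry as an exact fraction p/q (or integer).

x' = [-17/10, 19/55]
P' = [11/5 -4/5; -4/5 41/55]

x̄ = F·x = [-2, 0]
P̄ = F·P·Fᵀ + Q = [22 22; 22 27]
y = z − H·x̄ = [-1]
S = H·P̄·Hᵀ + R = [220]
K = P̄·Hᵀ·S⁻¹ = [-3/10; -19/55]
x' = x̄ + K·y = [-17/10, 19/55]
P' = (I − K·H)·P̄ = [11/5 -4/5; -4/5 41/55]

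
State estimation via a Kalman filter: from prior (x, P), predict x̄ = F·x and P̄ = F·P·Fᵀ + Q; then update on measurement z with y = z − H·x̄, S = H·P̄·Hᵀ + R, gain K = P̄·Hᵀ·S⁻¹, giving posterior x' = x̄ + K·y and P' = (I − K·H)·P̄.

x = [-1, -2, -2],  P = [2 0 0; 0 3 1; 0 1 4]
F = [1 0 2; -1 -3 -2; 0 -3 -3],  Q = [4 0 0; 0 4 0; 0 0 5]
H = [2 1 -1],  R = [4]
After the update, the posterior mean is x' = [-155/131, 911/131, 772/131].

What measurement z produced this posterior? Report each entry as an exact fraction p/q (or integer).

z = [-1]

x̄ = F·x = [-5, 11, 12]
P̄ = F·P·Fᵀ + Q = [22 -24 -30; -24 61 66; -30 66 86]
S = H·P̄·Hᵀ + R = [131]
K = P̄·Hᵀ·S⁻¹ = [50/131; -53/131; -80/131]
x' − x̄ = [500/131, -530/131, -800/131] = K·y
y = (KᵀK)⁻¹·Kᵀ·(x' − x̄) = [10]
z = y + H·x̄ = [10] + [-11] = [-1]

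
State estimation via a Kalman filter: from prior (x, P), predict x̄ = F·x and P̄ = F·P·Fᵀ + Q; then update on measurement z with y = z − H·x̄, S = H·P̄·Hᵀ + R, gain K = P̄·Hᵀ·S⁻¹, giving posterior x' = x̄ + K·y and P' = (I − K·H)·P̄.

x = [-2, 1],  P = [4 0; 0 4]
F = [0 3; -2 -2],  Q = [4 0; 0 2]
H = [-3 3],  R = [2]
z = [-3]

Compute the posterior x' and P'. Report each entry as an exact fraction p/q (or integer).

x̄ = F·x = [3, 2]
P̄ = F·P·Fᵀ + Q = [40 -24; -24 34]
y = z − H·x̄ = [0]
S = H·P̄·Hᵀ + R = [1100]
K = P̄·Hᵀ·S⁻¹ = [-48/275; 87/550]
x' = x̄ + K·y = [3, 2]
P' = (I − K·H)·P̄ = [1784/275 1752/275; 1752/275 1781/275]

x' = [3, 2]
P' = [1784/275 1752/275; 1752/275 1781/275]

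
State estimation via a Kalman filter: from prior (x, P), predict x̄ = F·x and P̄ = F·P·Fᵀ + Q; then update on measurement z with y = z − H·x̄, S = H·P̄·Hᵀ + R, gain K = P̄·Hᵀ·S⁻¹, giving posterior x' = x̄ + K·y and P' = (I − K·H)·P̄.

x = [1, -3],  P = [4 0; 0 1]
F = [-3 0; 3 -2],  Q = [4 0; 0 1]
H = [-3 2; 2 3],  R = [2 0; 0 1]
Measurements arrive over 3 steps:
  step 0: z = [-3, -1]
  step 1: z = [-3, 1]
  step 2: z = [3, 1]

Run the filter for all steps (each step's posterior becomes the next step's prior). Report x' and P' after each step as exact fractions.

step 0: x̄ = F·x = [-3, 9]
step 0: P̄ = F·P·Fᵀ + Q = [40 -36; -36 41]
step 0: y = z − H·x̄ = [-30, -22]
step 0: S = H·P̄·Hᵀ + R = [958 186; 186 98]
step 0: K = P̄·Hᵀ·S⁻¹ = [-1701/7411 1111/7411; 4567/29644 6759/29644]
step 0: x' = x̄ + K·y = [4355/7411, -4728/7411]
step 0: P' = (I − K·H)·P̄ = [956/7411 -267/7411; -267/7411 2965/29644]
step 1: x̄ = F·x = [-13065/7411, 22521/7411]
step 1: P̄ = F·P·Fᵀ + Q = [38248/7411 -10206/7411; -10206/7411 22184/7411]
step 1: y = z − H·x̄ = [-106470/7411, -34022/7411]
step 1: S = H·P̄·Hᵀ + R = [570262/7411 -45354/7411; -45354/7411 237587/7411]
step 1: K = P̄·Hᵀ·S⁻¹ = [-2026080/9002149 1351546/9002149; 1343161/9002149 2004642/9002149]
step 1: x' = x̄ + K·y = [7032973/9002149, -1143015/9002149]
step 1: P' = (I − K·H)·P̄ = [1143044/9002149 -311514/9002149; -311514/9002149 875890/9002149]
step 2: x̄ = F·x = [-21098919/9002149, 23384949/9002149]
step 2: P̄ = F·P·Fᵀ + Q = [46295992/9002149 -12156480/9002149; -12156480/9002149 26531273/9002149]
step 2: y = z − H·x̄ = [-83060208/9002149, -18954860/9002149]
step 2: S = H·P̄·Hᵀ + R = [686671078/9002149 -57805914/9002149; -57805914/9002149 287089814/9002149]
step 2: K = P̄·Hᵀ·S⁻¹ = [-302768757/1345475594 202061117/1345475594; 1605132385/10763804752 2395830447/10763804752]
step 2: x' = x̄ + K·y = [-392688725/672737797, 2026620663/2690951188]
step 2: P' = (I − K·H)·P̄ = [85412876/672737797 -46530129/1345475594; -46530129/1345475594 1046770837/10763804752]

step 0: x' = [4355/7411, -4728/7411], P' = [956/7411 -267/7411; -267/7411 2965/29644]
step 1: x' = [7032973/9002149, -1143015/9002149], P' = [1143044/9002149 -311514/9002149; -311514/9002149 875890/9002149]
step 2: x' = [-392688725/672737797, 2026620663/2690951188], P' = [85412876/672737797 -46530129/1345475594; -46530129/1345475594 1046770837/10763804752]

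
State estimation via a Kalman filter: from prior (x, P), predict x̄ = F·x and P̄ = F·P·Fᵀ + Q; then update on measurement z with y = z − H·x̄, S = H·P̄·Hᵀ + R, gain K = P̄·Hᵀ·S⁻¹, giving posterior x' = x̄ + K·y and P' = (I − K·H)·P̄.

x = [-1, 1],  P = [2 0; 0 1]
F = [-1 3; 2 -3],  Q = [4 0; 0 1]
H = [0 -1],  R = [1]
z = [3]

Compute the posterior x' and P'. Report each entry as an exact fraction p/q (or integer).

x' = [50/19, -59/19]
P' = [116/19 -13/19; -13/19 18/19]

x̄ = F·x = [4, -5]
P̄ = F·P·Fᵀ + Q = [15 -13; -13 18]
y = z − H·x̄ = [-2]
S = H·P̄·Hᵀ + R = [19]
K = P̄·Hᵀ·S⁻¹ = [13/19; -18/19]
x' = x̄ + K·y = [50/19, -59/19]
P' = (I − K·H)·P̄ = [116/19 -13/19; -13/19 18/19]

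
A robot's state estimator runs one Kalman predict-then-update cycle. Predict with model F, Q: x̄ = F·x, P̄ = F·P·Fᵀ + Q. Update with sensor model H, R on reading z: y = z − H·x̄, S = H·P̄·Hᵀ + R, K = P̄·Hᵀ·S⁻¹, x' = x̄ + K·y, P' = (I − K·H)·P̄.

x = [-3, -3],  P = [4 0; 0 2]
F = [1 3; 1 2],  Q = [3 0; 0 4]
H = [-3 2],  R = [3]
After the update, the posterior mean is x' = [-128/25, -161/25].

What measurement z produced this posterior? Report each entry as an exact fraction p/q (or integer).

x̄ = F·x = [-12, -9]
P̄ = F·P·Fᵀ + Q = [25 16; 16 16]
S = H·P̄·Hᵀ + R = [100]
K = P̄·Hᵀ·S⁻¹ = [-43/100; -4/25]
x' − x̄ = [172/25, 64/25] = K·y
y = (KᵀK)⁻¹·Kᵀ·(x' − x̄) = [-16]
z = y + H·x̄ = [-16] + [18] = [2]

z = [2]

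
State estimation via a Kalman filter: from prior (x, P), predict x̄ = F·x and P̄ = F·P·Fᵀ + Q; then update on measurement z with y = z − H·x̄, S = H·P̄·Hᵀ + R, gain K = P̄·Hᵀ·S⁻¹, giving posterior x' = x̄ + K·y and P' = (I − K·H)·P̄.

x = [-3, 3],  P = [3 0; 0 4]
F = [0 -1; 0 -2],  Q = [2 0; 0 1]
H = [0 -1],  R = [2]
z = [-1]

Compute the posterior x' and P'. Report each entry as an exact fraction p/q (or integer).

x̄ = F·x = [-3, -6]
P̄ = F·P·Fᵀ + Q = [6 8; 8 17]
y = z − H·x̄ = [-7]
S = H·P̄·Hᵀ + R = [19]
K = P̄·Hᵀ·S⁻¹ = [-8/19; -17/19]
x' = x̄ + K·y = [-1/19, 5/19]
P' = (I − K·H)·P̄ = [50/19 16/19; 16/19 34/19]

x' = [-1/19, 5/19]
P' = [50/19 16/19; 16/19 34/19]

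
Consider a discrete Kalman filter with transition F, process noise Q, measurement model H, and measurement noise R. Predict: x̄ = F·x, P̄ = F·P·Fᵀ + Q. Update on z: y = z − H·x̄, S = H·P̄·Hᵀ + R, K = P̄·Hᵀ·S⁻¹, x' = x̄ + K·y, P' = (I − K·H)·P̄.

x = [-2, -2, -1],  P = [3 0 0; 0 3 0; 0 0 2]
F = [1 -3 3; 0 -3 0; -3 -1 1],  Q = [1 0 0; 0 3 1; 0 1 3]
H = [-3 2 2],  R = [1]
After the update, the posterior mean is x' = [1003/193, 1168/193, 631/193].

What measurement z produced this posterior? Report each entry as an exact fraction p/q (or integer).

x̄ = F·x = [1, 6, 7]
P̄ = F·P·Fᵀ + Q = [49 27 6; 27 30 10; 6 10 35]
S = H·P̄·Hᵀ + R = [386]
K = P̄·Hᵀ·S⁻¹ = [-81/386; -1/386; 36/193]
x' − x̄ = [810/193, 10/193, -720/193] = K·y
y = (KᵀK)⁻¹·Kᵀ·(x' − x̄) = [-20]
z = y + H·x̄ = [-20] + [23] = [3]

z = [3]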